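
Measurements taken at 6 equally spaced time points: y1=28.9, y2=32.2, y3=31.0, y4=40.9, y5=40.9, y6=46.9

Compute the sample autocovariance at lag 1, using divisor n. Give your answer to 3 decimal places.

Mean ȳ = (28.9 + 32.2 + 31.0 + 40.9 + 40.9 + 46.9)/6 = 36.8000
Σ_{t=1}^{5}(y_t−ȳ)(y_{t+1}−ȳ) = 97.4600
γ_1 = 97.4600 / 6 = 16.243

16.243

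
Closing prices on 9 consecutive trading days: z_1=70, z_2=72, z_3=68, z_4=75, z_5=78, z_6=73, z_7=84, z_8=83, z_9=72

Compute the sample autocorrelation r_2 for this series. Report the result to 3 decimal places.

Mean z̄ = (70 + 72 + 68 + 75 + 78 + 73 + 84 + 83 + 72)/9 = 75.0000
Σ(z_t−z̄)(z_{t+2}−z̄) = (35.0000) + (0.0000) + (-21.0000) + (0.0000) + (27.0000) + (-16.0000) + (-27.0000) = -2.0000
Denominator Σ(z_t−z̄)² = 250.0000
r_2 = -2.0000 / 250.0000 = -0.008

-0.008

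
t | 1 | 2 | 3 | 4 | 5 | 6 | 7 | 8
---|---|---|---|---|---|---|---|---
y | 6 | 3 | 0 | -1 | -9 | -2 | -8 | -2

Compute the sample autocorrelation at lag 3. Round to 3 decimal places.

-0.175

Mean ȳ = (6 + 3 + 0 − 1 − 9 − 2 − 8 − 2)/8 = -1.6250
Σ(y_t−ȳ)(y_{t+3}−ȳ) = (4.7656) + (-34.1094) + (-0.6094) + (-3.9844) + (2.7656) = -31.1719
Denominator Σ(y_t−ȳ)² = 177.8750
r_3 = -31.1719 / 177.8750 = -0.175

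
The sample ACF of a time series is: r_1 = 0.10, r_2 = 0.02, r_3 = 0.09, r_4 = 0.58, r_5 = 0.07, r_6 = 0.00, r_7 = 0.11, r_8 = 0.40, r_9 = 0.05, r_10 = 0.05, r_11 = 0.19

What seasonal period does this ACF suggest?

The largest autocorrelation is r_4 = 0.58, with a weaker echo at lag 8 (0.40); the remaining lags stay at or below 0.19.
The dominant spike at lag 4 indicates a seasonal period of 4.

4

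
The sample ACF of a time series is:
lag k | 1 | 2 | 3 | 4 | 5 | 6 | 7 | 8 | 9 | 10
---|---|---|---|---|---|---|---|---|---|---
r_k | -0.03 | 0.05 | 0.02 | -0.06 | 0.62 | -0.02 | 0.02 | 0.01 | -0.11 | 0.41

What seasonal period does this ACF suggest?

The largest autocorrelation is r_5 = 0.62, with a weaker echo at lag 10 (0.41); the remaining lags stay at or below 0.05.
The dominant spike at lag 5 indicates a seasonal period of 5.

5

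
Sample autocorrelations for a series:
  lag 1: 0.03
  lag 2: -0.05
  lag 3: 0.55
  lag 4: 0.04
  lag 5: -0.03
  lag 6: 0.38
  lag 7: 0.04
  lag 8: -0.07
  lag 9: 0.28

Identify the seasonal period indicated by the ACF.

The largest autocorrelation is r_3 = 0.55, with weaker echoes at lags 6 (0.38) and 9 (0.28); the remaining lags stay at or below 0.04.
The dominant spike at lag 3 indicates a seasonal period of 3.

3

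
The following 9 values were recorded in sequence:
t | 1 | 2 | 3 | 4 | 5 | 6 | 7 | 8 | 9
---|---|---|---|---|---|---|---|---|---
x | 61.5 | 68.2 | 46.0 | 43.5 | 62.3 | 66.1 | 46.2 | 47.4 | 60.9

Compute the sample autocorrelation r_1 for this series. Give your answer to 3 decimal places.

-0.006

Mean x̄ = (61.5 + 68.2 + 46.0 + 43.5 + 62.3 + 66.1 + 46.2 + 47.4 + 60.9)/9 = 55.7889
Numerator Σ_{t=1}^{8}(x_t−x̄)(x_{t+1}−x̄) = -4.5012
Denominator Σ(x_t−x̄)² = 770.6489
r_1 = -4.5012 / 770.6489 = -0.006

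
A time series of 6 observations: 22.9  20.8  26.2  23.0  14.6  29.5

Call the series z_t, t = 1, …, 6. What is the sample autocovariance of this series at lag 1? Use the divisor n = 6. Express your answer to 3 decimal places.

-10.447

Mean z̄ = (22.9 + 20.8 + 26.2 + 23.0 + 14.6 + 29.5)/6 = 22.8333
Σ_{t=1}^{5}(z_t−z̄)(z_{t+1}−z̄) = -62.6811
γ_1 = -62.6811 / 6 = -10.447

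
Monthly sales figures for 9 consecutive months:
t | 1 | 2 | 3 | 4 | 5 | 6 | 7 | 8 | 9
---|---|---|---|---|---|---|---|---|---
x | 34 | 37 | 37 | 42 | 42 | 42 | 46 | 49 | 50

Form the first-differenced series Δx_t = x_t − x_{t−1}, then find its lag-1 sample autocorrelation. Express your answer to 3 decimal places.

First differences Δx: 3, 0, 5, 0, 0, 4, 3, 1
Mean of differences = 2.0000
Numerator Σ(Δx_t−Δx̄)(Δx_{t+1}−Δx̄) = -13.0000
Denominator Σ(Δx_t−Δx̄)² = 28.0000
r_1(Δx) = -13.0000 / 28.0000 = -0.464

-0.464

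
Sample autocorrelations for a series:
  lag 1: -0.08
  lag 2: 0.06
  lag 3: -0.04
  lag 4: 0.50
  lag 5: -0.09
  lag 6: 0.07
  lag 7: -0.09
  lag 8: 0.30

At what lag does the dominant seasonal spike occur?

The largest autocorrelation is r_4 = 0.50, with a weaker echo at lag 8 (0.30); the remaining lags stay at or below 0.07.
The dominant spike at lag 4 indicates a seasonal period of 4.

4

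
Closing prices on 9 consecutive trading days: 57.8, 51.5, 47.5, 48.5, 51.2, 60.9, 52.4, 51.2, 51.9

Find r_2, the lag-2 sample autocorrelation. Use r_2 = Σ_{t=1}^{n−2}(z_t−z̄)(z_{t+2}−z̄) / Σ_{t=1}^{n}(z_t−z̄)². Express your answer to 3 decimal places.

Mean z̄ = (57.8 + 51.5 + 47.5 + 48.5 + 51.2 + 60.9 + 52.4 + 51.2 + 51.9)/9 = 52.5444
Σ(z_t−z̄)(z_{t+2}−z̄) = (-26.5114) + (4.2242) + (6.7820) + (-33.7936) + (0.1942) + (-11.2336) + (0.0931) = -60.2451
Denominator Σ(z_t−z̄)² = 144.3822
r_2 = -60.2451 / 144.3822 = -0.417

-0.417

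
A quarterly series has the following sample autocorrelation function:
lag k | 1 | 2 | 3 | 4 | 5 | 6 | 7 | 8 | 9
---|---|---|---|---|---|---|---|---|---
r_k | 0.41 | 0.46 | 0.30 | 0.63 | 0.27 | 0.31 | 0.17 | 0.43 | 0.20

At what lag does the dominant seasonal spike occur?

4

The largest autocorrelation is r_4 = 0.63; the remaining lags stay at or below 0.46.
The dominant spike at lag 4 indicates a seasonal period of 4.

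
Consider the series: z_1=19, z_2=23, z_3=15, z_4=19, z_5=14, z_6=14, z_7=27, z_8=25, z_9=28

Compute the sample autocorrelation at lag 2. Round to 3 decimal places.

Mean z̄ = (19 + 23 + 15 + 19 + 14 + 14 + 27 + 25 + 28)/9 = 20.4444
Σ(z_t−z̄)(z_{t+2}−z̄) = (7.8642) + (-3.6914) + (35.0864) + (9.3086) + (-42.2469) + (-29.3580) + (49.5309) = 26.4938
Denominator Σ(z_t−z̄)² = 244.2222
r_2 = 26.4938 / 244.2222 = 0.108

0.108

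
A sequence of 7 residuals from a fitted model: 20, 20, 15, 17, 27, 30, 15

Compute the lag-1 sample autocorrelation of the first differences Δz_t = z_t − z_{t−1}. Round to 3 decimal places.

0.007

First differences Δz: 0, -5, 2, 10, 3, -15
Mean of differences = -0.8333
Numerator Σ(Δz_t−Δz̄)(Δz_{t+1}−Δz̄) = 2.6389
Denominator Σ(Δz_t−Δz̄)² = 358.8333
r_1(Δz) = 2.6389 / 358.8333 = 0.007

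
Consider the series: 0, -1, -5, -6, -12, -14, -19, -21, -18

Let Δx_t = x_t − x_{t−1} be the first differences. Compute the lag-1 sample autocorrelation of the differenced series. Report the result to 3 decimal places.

First differences Δx: -1, -4, -1, -6, -2, -5, -2, 3
Mean of differences = -2.2500
Numerator Σ(Δx_t−Δx̄)(Δx_{t+1}−Δx̄) = -10.0625
Denominator Σ(Δx_t−Δx̄)² = 55.5000
r_1(Δx) = -10.0625 / 55.5000 = -0.181

-0.181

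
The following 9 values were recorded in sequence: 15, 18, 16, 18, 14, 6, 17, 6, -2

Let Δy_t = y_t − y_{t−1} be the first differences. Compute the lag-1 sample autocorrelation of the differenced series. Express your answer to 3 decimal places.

First differences Δy: 3, -2, 2, -4, -8, 11, -11, -8
Mean of differences = -2.1250
Numerator Σ(Δy_t−Δȳ)(Δy_{t+1}−Δȳ) = -137.0156
Denominator Σ(Δy_t−Δȳ)² = 366.8750
r_1(Δy) = -137.0156 / 366.8750 = -0.373

-0.373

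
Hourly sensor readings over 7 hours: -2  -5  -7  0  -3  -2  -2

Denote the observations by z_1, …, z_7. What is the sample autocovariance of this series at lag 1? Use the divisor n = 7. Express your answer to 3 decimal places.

Mean z̄ = (-2 − 5 − 7 + 0 − 3 − 2 − 2)/7 = -3.0000
Deviations: 1.0000, -2.0000, -4.0000, 3.0000, 0.0000, 1.0000, 1.0000
Σ_{t=1}^{6}(z_t−z̄)(z_{t+1}−z̄) = -5.0000
γ_1 = -5.0000 / 7 = -0.714

-0.714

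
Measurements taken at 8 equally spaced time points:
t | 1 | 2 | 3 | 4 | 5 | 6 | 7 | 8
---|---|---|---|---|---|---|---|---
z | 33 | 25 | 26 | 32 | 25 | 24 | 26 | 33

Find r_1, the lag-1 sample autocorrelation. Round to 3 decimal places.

Mean z̄ = (33 + 25 + 26 + 32 + 25 + 24 + 26 + 33)/8 = 28.0000
Deviations from mean: 5.0000, -3.0000, -2.0000, 4.0000, -3.0000, -4.0000, -2.0000, 5.0000
Numerator Σ_{t=1}^{7}(z_t−z̄)(z_{t+1}−z̄) = -19.0000
Denominator Σ(z_t−z̄)² = 108.0000
r_1 = -19.0000 / 108.0000 = -0.176

-0.176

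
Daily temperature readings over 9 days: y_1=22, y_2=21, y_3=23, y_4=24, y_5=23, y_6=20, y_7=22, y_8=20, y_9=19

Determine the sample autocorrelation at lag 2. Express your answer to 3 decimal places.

-0.023

Mean ȳ = (22 + 21 + 23 + 24 + 23 + 20 + 22 + 20 + 19)/9 = 21.5556
Σ(y_t−ȳ)(y_{t+2}−ȳ) = (0.6420) + (-1.3580) + (2.0864) + (-3.8025) + (0.6420) + (2.4198) + (-1.1358) = -0.5062
Denominator Σ(y_t−ȳ)² = 22.2222
r_2 = -0.5062 / 22.2222 = -0.023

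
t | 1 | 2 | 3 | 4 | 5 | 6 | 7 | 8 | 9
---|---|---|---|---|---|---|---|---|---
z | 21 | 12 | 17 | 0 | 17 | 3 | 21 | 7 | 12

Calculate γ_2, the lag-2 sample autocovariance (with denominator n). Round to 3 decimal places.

Mean z̄ = (21 + 12 + 17 + 0 + 17 + 3 + 21 + 7 + 12)/9 = 12.2222
Σ_{t=1}^{7}(z_t−z̄)(z_{t+2}−z̄) = 268.3457
γ_2 = 268.3457 / 9 = 29.816

29.816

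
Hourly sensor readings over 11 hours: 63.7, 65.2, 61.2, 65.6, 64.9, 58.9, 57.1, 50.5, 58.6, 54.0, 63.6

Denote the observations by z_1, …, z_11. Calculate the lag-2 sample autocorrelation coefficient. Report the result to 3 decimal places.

0.349

Mean z̄ = (63.7 + 65.2 + 61.2 + 65.6 + 64.9 + 58.9 + 57.1 + 50.5 + 58.6 + 54.0 + 63.6)/11 = 60.3000
Numerator Σ_{t=1}^{9}(z_t−z̄)(z_{t+2}−z̄) = 86.3200
Denominator Σ(z_t−z̄)² = 247.3400
r_2 = 86.3200 / 247.3400 = 0.349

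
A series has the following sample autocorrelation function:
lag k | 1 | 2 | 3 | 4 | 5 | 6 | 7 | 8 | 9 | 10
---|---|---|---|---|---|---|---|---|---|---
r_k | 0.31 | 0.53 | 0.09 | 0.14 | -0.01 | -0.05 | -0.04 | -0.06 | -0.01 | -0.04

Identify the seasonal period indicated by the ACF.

2

The largest autocorrelation is r_2 = 0.53; the remaining lags stay at or below 0.31.
The dominant spike at lag 2 indicates a seasonal period of 2.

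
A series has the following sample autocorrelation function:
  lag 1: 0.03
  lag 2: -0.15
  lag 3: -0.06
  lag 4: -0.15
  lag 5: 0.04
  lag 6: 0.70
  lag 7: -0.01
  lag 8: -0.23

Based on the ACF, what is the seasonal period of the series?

6

The largest autocorrelation is r_6 = 0.70; the remaining lags stay at or below 0.04.
The dominant spike at lag 6 indicates a seasonal period of 6.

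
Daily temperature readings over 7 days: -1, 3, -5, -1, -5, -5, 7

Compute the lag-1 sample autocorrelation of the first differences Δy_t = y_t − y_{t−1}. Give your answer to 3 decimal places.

First differences Δy: 4, -8, 4, -4, 0, 12
Mean of differences = 1.3333
Numerator Σ(Δy_t−Δȳ)(Δy_{t+1}−Δȳ) = -71.1111
Denominator Σ(Δy_t−Δȳ)² = 245.3333
r_1(Δy) = -71.1111 / 245.3333 = -0.290

-0.290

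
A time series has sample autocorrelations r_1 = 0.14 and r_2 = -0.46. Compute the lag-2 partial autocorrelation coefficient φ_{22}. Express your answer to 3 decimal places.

-0.489

φ_{22} = (r_2 − r_1²) / (1 − r_1²)
r_1² = (0.14)² = 0.0196
Numerator = -0.46 − 0.0196 = -0.4796; denominator = 1 − 0.0196 = 0.9804
φ_{22} = -0.4796 / 0.9804 = -0.489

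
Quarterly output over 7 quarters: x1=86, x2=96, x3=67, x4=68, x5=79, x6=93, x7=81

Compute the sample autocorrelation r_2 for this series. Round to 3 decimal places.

-0.500

Mean x̄ = (86 + 96 + 67 + 68 + 79 + 93 + 81)/7 = 81.4286
Deviations from mean: 4.5714, 14.5714, -14.4286, -13.4286, -2.4286, 11.5714, -0.4286
Σ(x_t−x̄)(x_{t+2}−x̄) = (-65.9592) + (-195.6735) + (35.0408) + (-155.3878) + (1.0408) = -380.9388
Denominator Σ(x_t−x̄)² = 761.7143
r_2 = -380.9388 / 761.7143 = -0.500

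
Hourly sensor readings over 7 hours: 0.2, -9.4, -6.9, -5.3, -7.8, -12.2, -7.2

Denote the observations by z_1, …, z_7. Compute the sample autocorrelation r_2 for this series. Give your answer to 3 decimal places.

-0.138

Mean z̄ = (0.2 − 9.4 − 6.9 − 5.3 − 7.8 − 12.2 − 7.2)/7 = -6.9429
Deviations from mean: 7.1429, -2.4571, 0.0429, 1.6429, -0.8571, -5.2571, -0.2571
Σ(z_t−z̄)(z_{t+2}−z̄) = (0.3061) + (-4.0367) + (-0.0367) + (-8.6367) + (0.2204) = -12.1837
Denominator Σ(z_t−z̄)² = 88.1971
r_2 = -12.1837 / 88.1971 = -0.138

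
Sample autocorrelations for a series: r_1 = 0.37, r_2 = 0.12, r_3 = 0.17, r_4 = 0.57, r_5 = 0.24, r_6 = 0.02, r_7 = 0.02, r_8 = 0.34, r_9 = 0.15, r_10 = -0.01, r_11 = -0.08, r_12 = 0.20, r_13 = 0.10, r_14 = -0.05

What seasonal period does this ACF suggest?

The largest autocorrelation is r_4 = 0.57; the remaining lags stay at or below 0.37. The elevated value at lag 1 (0.37), dropping to 0.12 at lag 2, reflects decaying short-term dependence rather than seasonality.
The dominant spike at lag 4 indicates a seasonal period of 4.

4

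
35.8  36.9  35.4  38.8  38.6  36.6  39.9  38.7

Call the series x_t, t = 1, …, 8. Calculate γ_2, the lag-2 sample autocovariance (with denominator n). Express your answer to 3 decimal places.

0.113

Mean x̄ = (35.8 + 36.9 + 35.4 + 38.8 + 38.6 + 36.6 + 39.9 + 38.7)/8 = 37.5875
Σ_{t=1}^{6}(x_t−x̄)(x_{t+2}−x̄) = 0.9072
γ_2 = 0.9072 / 8 = 0.113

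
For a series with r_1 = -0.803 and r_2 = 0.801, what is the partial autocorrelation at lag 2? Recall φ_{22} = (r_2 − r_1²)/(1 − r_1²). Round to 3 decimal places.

0.440

φ_{22} = (r_2 − r_1²) / (1 − r_1²)
r_1² = (-0.803)² = 0.644809
Numerator = 0.801 − 0.6448 = 0.1562; denominator = 1 − 0.6448 = 0.3552
φ_{22} = 0.1562 / 0.3552 = 0.440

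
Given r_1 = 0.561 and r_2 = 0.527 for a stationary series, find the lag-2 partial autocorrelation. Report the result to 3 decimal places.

0.310

φ_{22} = (r_2 − r_1²) / (1 − r_1²)
r_1² = (0.561)² = 0.314721
Numerator = 0.527 − 0.3147 = 0.2123; denominator = 1 − 0.3147 = 0.6853
φ_{22} = 0.2123 / 0.6853 = 0.310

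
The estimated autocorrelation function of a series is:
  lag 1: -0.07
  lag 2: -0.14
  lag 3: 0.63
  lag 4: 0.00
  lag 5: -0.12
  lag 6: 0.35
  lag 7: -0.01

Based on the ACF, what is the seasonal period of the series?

The largest autocorrelation is r_3 = 0.63, with a weaker echo at lag 6 (0.35); the remaining lags stay at or below 0.00.
The dominant spike at lag 3 indicates a seasonal period of 3.

3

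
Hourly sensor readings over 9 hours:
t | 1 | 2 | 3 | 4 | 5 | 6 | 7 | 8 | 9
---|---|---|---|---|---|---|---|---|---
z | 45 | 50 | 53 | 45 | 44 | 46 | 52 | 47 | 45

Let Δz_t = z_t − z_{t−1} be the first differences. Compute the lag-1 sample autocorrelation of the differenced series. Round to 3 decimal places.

-0.065

First differences Δz: 5, 3, -8, -1, 2, 6, -5, -2
Mean of differences = 0.0000
Numerator Σ(Δz_t−Δz̄)(Δz_{t+1}−Δz̄) = -11.0000
Denominator Σ(Δz_t−Δz̄)² = 168.0000
r_1(Δz) = -11.0000 / 168.0000 = -0.065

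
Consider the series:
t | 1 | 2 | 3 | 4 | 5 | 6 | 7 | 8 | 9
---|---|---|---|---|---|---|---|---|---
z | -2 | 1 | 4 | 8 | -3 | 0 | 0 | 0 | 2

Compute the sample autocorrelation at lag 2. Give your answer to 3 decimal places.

-0.282

Mean z̄ = (-2 + 1 + 4 + 8 − 3 + 0 + 0 + 0 + 2)/9 = 1.1111
Σ(z_t−z̄)(z_{t+2}−z̄) = (-8.9877) + (-0.7654) + (-11.8765) + (-7.6543) + (4.5679) + (1.2346) + (-0.9877) = -24.4691
Denominator Σ(z_t−z̄)² = 86.8889
r_2 = -24.4691 / 86.8889 = -0.282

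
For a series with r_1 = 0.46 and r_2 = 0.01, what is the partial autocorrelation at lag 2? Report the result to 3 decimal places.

-0.256

φ_{22} = (r_2 − r_1²) / (1 − r_1²)
r_1² = (0.46)² = 0.2116
Numerator = 0.01 − 0.2116 = -0.2016; denominator = 1 − 0.2116 = 0.7884
φ_{22} = -0.2016 / 0.7884 = -0.256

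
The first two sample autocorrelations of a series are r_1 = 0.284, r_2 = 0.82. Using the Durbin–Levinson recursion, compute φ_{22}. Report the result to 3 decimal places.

0.804

φ_{22} = (r_2 − r_1²) / (1 − r_1²)
r_1² = (0.284)² = 0.080656
Numerator = 0.82 − 0.0807 = 0.7393; denominator = 1 − 0.0807 = 0.9193
φ_{22} = 0.7393 / 0.9193 = 0.804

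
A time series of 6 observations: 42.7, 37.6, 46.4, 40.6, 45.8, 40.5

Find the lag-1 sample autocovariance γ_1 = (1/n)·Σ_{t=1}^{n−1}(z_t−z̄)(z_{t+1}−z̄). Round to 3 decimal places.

Mean z̄ = (42.7 + 37.6 + 46.4 + 40.6 + 45.8 + 40.5)/6 = 42.2667
Σ_{t=1}^{5}(z_t−z̄)(z_{t+1}−z̄) = -40.3311
γ_1 = -40.3311 / 6 = -6.722

-6.722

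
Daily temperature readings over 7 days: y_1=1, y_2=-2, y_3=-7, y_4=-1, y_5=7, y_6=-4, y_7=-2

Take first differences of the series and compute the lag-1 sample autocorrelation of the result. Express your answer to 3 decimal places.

First differences Δy: -3, -5, 6, 8, -11, 2
Mean of differences = -0.5000
Numerator Σ(Δy_t−Δȳ)(Δy_{t+1}−Δȳ) = -78.2500
Denominator Σ(Δy_t−Δȳ)² = 257.5000
r_1(Δy) = -78.2500 / 257.5000 = -0.304

-0.304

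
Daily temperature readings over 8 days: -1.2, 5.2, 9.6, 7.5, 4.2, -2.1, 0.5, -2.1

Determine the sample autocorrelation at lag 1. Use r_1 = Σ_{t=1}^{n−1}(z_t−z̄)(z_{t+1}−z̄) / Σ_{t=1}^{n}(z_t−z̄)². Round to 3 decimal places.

0.425

Mean z̄ = (-1.2 + 5.2 + 9.6 + 7.5 + 4.2 − 2.1 + 0.5 − 2.1)/8 = 2.7000
Deviations from mean: -3.9000, 2.5000, 6.9000, 4.8000, 1.5000, -4.8000, -2.2000, -4.8000
Σ(z_t−z̄)(z_{t+1}−z̄) = (-9.7500) + (17.2500) + (33.1200) + (7.2000) + (-7.2000) + (10.5600) + (10.5600) = 61.7400
Denominator Σ(z_t−z̄)² = 145.2800
r_1 = 61.7400 / 145.2800 = 0.425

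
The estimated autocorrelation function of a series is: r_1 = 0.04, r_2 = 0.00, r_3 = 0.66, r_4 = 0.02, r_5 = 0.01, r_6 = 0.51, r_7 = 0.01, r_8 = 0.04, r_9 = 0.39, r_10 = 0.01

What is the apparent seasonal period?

The largest autocorrelation is r_3 = 0.66, with weaker echoes at lags 6 (0.51) and 9 (0.39); the remaining lags stay at or below 0.04.
The dominant spike at lag 3 indicates a seasonal period of 3.

3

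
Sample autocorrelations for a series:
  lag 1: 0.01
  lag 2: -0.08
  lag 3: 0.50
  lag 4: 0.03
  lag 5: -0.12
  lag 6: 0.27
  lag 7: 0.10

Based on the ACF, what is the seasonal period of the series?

The largest autocorrelation is r_3 = 0.50, with a weaker echo at lag 6 (0.27); the remaining lags stay at or below 0.10.
The dominant spike at lag 3 indicates a seasonal period of 3.

3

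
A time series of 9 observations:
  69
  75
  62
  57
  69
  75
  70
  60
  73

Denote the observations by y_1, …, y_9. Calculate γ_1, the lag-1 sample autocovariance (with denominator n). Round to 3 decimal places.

Mean ȳ = (69 + 75 + 62 + 57 + 69 + 75 + 70 + 60 + 73)/9 = 67.7778
Σ_{t=1}^{8}(y_t−ȳ)(y_{t+1}−ȳ) = -16.8272
γ_1 = -16.8272 / 9 = -1.870

-1.870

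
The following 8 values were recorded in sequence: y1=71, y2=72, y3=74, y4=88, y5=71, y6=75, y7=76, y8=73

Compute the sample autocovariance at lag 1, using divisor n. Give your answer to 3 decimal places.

-6.500

Mean ȳ = (71 + 72 + 74 + 88 + 71 + 75 + 76 + 73)/8 = 75.0000
Deviations: -4.0000, -3.0000, -1.0000, 13.0000, -4.0000, 0.0000, 1.0000, -2.0000
Σ_{t=1}^{7}(y_t−ȳ)(y_{t+1}−ȳ) = -52.0000
γ_1 = -52.0000 / 8 = -6.500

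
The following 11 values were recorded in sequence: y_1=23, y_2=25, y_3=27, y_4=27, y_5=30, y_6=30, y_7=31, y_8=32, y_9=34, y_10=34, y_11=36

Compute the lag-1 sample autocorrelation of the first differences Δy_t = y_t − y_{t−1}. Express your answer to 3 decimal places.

First differences Δy: 2, 2, 0, 3, 0, 1, 1, 2, 0, 2
Mean of differences = 1.3000
Numerator Σ(Δy_t−Δȳ)(Δy_{t+1}−Δȳ) = -6.3900
Denominator Σ(Δy_t−Δȳ)² = 10.1000
r_1(Δy) = -6.3900 / 10.1000 = -0.633

-0.633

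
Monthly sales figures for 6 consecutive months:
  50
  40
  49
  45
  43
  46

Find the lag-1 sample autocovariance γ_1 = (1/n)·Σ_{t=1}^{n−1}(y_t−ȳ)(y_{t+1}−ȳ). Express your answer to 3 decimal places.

Mean ȳ = (50 + 40 + 49 + 45 + 43 + 46)/6 = 45.5000
Σ_{t=1}^{5}(y_t−ȳ)(y_{t+1}−ȳ) = -45.7500
γ_1 = -45.7500 / 6 = -7.625

-7.625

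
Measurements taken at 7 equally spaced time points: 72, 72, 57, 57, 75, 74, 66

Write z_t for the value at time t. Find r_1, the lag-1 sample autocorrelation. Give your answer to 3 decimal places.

Mean z̄ = (72 + 72 + 57 + 57 + 75 + 74 + 66)/7 = 67.5714
Deviations from mean: 4.4286, 4.4286, -10.5714, -10.5714, 7.4286, 6.4286, -1.5714
Σ(z_t−z̄)(z_{t+1}−z̄) = (19.6122) + (-46.8163) + (111.7551) + (-78.5306) + (47.7551) + (-10.1020) = 43.6735
Denominator Σ(z_t−z̄)² = 361.7143
r_1 = 43.6735 / 361.7143 = 0.121

0.121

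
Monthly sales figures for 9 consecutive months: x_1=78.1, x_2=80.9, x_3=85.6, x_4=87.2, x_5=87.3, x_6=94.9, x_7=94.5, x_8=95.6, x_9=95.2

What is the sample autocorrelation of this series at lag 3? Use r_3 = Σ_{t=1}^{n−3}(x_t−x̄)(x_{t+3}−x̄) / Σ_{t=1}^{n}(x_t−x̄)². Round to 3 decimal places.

Mean x̄ = (78.1 + 80.9 + 85.6 + 87.2 + 87.3 + 94.9 + 94.5 + 95.6 + 95.2)/9 = 88.8111
Numerator Σ_{t=1}^{6}(x_t−x̄)(x_{t+3}−x̄) = 29.1363
Denominator Σ(x_t−x̄)² = 348.8489
r_3 = 29.1363 / 348.8489 = 0.084

0.084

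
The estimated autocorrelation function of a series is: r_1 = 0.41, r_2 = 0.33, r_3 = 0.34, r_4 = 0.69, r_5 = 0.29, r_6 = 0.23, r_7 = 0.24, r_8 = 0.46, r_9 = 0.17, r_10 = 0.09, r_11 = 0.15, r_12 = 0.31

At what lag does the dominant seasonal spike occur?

The largest autocorrelation is r_4 = 0.69, with a weaker echo at lag 8 (0.46); the remaining lags stay at or below 0.41. The elevated value at lag 1 (0.41), dropping to 0.33 at lag 2, reflects decaying short-term dependence rather than seasonality.
The dominant spike at lag 4 indicates a seasonal period of 4.

4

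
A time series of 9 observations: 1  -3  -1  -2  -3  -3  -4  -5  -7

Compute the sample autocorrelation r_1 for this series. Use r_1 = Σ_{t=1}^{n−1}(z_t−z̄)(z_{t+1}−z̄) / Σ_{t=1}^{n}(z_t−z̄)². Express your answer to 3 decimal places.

0.286

Mean z̄ = (1 − 3 − 1 − 2 − 3 − 3 − 4 − 5 − 7)/9 = -3.0000
Numerator Σ_{t=1}^{8}(z_t−z̄)(z_{t+1}−z̄) = 12.0000
Denominator Σ(z_t−z̄)² = 42.0000
r_1 = 12.0000 / 42.0000 = 0.286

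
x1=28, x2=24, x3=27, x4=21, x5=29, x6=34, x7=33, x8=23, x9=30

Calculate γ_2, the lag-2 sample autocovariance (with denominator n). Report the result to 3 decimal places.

-3.210

Mean x̄ = (28 + 24 + 27 + 21 + 29 + 34 + 33 + 23 + 30)/9 = 27.6667
Σ_{t=1}^{7}(x_t−x̄)(x_{t+2}−x̄) = -28.8889
γ_2 = -28.8889 / 9 = -3.210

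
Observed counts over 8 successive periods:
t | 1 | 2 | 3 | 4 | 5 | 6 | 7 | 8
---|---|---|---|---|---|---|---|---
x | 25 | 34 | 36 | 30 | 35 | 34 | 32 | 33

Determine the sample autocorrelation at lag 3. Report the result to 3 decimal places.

0.352

Mean x̄ = (25 + 34 + 36 + 30 + 35 + 34 + 32 + 33)/8 = 32.3750
Deviations from mean: -7.3750, 1.6250, 3.6250, -2.3750, 2.6250, 1.6250, -0.3750, 0.6250
Numerator Σ_{t=1}^{5}(x_t−x̄)(x_{t+3}−x̄) = 30.2031
Denominator Σ(x_t−x̄)² = 85.8750
r_3 = 30.2031 / 85.8750 = 0.352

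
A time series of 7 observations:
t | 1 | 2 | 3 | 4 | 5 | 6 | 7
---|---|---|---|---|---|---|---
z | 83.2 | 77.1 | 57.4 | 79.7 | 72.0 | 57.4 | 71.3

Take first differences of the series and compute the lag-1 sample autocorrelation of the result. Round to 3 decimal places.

First differences Δz: -6.1, -19.7, 22.3, -7.7, -14.6, 13.9
Mean of differences = -1.9833
Numerator Σ(Δz_t−Δz̄)(Δz_{t+1}−Δz̄) = -624.3753
Denominator Σ(Δz_t−Δz̄)² = 1364.6483
r_1(Δz) = -624.3753 / 1364.6483 = -0.458

-0.458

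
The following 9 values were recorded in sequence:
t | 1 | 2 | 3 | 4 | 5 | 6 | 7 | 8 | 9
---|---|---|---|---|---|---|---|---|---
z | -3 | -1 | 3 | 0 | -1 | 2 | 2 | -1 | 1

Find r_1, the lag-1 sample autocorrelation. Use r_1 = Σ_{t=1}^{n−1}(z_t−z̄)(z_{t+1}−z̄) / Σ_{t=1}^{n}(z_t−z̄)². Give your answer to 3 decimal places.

Mean z̄ = (-3 − 1 + 3 + 0 − 1 + 2 + 2 − 1 + 1)/9 = 0.2222
Numerator Σ_{t=1}^{8}(z_t−z̄)(z_{t+1}−z̄) = -1.9383
Denominator Σ(z_t−z̄)² = 29.5556
r_1 = -1.9383 / 29.5556 = -0.066

-0.066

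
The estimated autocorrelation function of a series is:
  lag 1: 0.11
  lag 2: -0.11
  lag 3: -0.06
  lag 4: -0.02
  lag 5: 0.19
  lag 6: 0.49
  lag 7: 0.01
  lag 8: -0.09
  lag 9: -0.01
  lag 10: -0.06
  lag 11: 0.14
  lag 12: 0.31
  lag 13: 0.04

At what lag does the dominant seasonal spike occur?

The largest autocorrelation is r_6 = 0.49, with a weaker echo at lag 12 (0.31); the remaining lags stay at or below 0.19.
The dominant spike at lag 6 indicates a seasonal period of 6.

6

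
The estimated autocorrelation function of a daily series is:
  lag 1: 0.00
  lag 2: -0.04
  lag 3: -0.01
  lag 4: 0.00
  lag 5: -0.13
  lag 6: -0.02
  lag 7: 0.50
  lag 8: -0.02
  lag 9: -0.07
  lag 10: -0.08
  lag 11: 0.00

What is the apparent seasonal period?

7

The largest autocorrelation is r_7 = 0.50; the remaining lags stay at or below 0.00.
The dominant spike at lag 7 indicates a seasonal period of 7.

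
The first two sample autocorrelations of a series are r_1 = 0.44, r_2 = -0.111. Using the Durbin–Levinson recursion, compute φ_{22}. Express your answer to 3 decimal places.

φ_{22} = (r_2 − r_1²) / (1 − r_1²)
r_1² = (0.44)² = 0.1936
Numerator = -0.111 − 0.1936 = -0.3046; denominator = 1 − 0.1936 = 0.8064
φ_{22} = -0.3046 / 0.8064 = -0.378

-0.378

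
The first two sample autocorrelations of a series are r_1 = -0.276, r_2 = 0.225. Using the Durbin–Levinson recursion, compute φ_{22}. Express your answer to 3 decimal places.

φ_{22} = (r_2 − r_1²) / (1 − r_1²)
r_1² = (-0.276)² = 0.076176
Numerator = 0.225 − 0.0762 = 0.1488; denominator = 1 − 0.0762 = 0.9238
φ_{22} = 0.1488 / 0.9238 = 0.161

0.161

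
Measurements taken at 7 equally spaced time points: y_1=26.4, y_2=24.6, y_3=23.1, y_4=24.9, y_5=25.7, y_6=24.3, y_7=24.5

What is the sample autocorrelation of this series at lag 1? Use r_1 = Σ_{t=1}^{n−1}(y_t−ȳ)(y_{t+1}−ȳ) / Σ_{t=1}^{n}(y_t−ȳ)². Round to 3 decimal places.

Mean ȳ = (26.4 + 24.6 + 23.1 + 24.9 + 25.7 + 24.3 + 24.5)/7 = 24.7857
Deviations from mean: 1.6143, -0.1857, -1.6857, 0.1143, 0.9143, -0.4857, -0.2857
Numerator Σ_{t=1}^{6}(y_t−ȳ)(y_{t+1}−ȳ) = -0.3802
Denominator Σ(y_t−ȳ)² = 6.6486
r_1 = -0.3802 / 6.6486 = -0.057

-0.057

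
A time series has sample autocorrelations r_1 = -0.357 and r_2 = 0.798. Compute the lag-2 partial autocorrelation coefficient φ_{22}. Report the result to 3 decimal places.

0.768

φ_{22} = (r_2 − r_1²) / (1 − r_1²)
r_1² = (-0.357)² = 0.127449
Numerator = 0.798 − 0.1274 = 0.6706; denominator = 1 − 0.1274 = 0.8726
φ_{22} = 0.6706 / 0.8726 = 0.768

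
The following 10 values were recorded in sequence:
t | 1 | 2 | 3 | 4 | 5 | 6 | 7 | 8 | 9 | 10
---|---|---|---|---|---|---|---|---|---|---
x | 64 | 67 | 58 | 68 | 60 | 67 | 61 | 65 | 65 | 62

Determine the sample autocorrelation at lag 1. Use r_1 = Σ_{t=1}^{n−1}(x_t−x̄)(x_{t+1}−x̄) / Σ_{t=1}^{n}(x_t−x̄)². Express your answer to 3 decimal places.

-0.833

Mean x̄ = (64 + 67 + 58 + 68 + 60 + 67 + 61 + 65 + 65 + 62)/10 = 63.7000
Numerator Σ_{t=1}^{9}(x_t−x̄)(x_{t+1}−x̄) = -83.3900
Denominator Σ(x_t−x̄)² = 100.1000
r_1 = -83.3900 / 100.1000 = -0.833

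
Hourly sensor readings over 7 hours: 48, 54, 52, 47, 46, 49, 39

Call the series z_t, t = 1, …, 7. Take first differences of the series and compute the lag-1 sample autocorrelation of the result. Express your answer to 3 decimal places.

First differences Δz: 6, -2, -5, -1, 3, -10
Mean of differences = -1.5000
Numerator Σ(Δz_t−Δz̄)(Δz_{t+1}−Δz̄) = -39.7500
Denominator Σ(Δz_t−Δz̄)² = 161.5000
r_1(Δz) = -39.7500 / 161.5000 = -0.246

-0.246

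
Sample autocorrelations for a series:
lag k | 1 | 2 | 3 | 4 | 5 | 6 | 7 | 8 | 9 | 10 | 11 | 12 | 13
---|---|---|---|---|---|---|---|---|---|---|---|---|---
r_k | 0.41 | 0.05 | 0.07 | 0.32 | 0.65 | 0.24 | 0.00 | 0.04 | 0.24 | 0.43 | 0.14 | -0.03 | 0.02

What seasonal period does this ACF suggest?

5

The largest autocorrelation is r_5 = 0.65, with a weaker echo at lag 10 (0.43); the remaining lags stay at or below 0.41. The elevated value at lag 1 (0.41), dropping to 0.05 at lag 2, reflects decaying short-term dependence rather than seasonality.
The dominant spike at lag 5 indicates a seasonal period of 5.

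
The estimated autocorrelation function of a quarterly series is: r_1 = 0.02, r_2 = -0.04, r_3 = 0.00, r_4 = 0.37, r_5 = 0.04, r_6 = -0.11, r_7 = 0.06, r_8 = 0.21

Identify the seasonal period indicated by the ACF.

The largest autocorrelation is r_4 = 0.37, with a weaker echo at lag 8 (0.21); the remaining lags stay at or below 0.06.
The dominant spike at lag 4 indicates a seasonal period of 4.

4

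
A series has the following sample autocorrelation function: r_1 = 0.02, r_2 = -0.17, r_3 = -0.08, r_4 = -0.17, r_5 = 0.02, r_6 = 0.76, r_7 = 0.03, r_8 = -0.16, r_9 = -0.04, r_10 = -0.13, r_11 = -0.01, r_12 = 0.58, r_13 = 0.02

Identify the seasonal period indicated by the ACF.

The largest autocorrelation is r_6 = 0.76, with a weaker echo at lag 12 (0.58); the remaining lags stay at or below 0.03.
The dominant spike at lag 6 indicates a seasonal period of 6.

6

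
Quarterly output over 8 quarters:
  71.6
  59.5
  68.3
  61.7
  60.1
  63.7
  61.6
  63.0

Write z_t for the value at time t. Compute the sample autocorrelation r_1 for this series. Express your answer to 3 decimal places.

-0.432

Mean z̄ = (71.6 + 59.5 + 68.3 + 61.7 + 60.1 + 63.7 + 61.6 + 63.0)/8 = 63.6875
Deviations from mean: 7.9125, -4.1875, 4.6125, -1.9875, -3.5875, 0.0125, -2.0875, -0.6875
Σ(z_t−z̄)(z_{t+1}−z̄) = (-33.1336) + (-19.3148) + (-9.1673) + (7.1302) + (-0.0448) + (-0.0261) + (1.4352) = -53.1214
Denominator Σ(z_t−z̄)² = 123.0688
r_1 = -53.1214 / 123.0688 = -0.432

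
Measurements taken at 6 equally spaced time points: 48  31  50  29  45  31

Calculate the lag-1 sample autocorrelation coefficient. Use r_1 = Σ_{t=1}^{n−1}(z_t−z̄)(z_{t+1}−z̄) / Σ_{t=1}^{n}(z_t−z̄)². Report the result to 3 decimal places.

-0.811

Mean z̄ = (48 + 31 + 50 + 29 + 45 + 31)/6 = 39.0000
Deviations from mean: 9.0000, -8.0000, 11.0000, -10.0000, 6.0000, -8.0000
Σ(z_t−z̄)(z_{t+1}−z̄) = (-72.0000) + (-88.0000) + (-110.0000) + (-60.0000) + (-48.0000) = -378.0000
Denominator Σ(z_t−z̄)² = 466.0000
r_1 = -378.0000 / 466.0000 = -0.811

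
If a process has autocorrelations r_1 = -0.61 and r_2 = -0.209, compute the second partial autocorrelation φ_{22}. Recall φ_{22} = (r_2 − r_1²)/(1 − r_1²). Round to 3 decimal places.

φ_{22} = (r_2 − r_1²) / (1 − r_1²)
r_1² = (-0.61)² = 0.3721
Numerator = -0.209 − 0.3721 = -0.5811; denominator = 1 − 0.3721 = 0.6279
φ_{22} = -0.5811 / 0.6279 = -0.925

-0.925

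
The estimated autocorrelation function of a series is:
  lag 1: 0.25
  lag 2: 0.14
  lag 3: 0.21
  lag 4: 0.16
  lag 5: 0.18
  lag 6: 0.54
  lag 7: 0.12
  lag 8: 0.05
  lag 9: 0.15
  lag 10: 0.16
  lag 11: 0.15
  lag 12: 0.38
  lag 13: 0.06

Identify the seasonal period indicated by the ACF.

6

The largest autocorrelation is r_6 = 0.54, with a weaker echo at lag 12 (0.38); the remaining lags stay at or below 0.25. The elevated value at lag 1 (0.25), dropping to 0.14 at lag 2, reflects decaying short-term dependence rather than seasonality.
The dominant spike at lag 6 indicates a seasonal period of 6.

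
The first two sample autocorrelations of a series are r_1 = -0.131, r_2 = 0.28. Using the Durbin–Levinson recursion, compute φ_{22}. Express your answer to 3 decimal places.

0.267

φ_{22} = (r_2 − r_1²) / (1 − r_1²)
r_1² = (-0.131)² = 0.017161
Numerator = 0.28 − 0.0172 = 0.2628; denominator = 1 − 0.0172 = 0.9828
φ_{22} = 0.2628 / 0.9828 = 0.267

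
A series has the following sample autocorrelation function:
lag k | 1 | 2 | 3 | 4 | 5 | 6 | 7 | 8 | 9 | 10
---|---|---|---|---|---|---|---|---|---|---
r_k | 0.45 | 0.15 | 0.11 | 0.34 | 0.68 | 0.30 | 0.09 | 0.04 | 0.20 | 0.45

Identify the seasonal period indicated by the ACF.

5

The largest autocorrelation is r_5 = 0.68; the remaining lags stay at or below 0.45. The elevated value at lag 1 (0.45), dropping to 0.15 at lag 2, reflects decaying short-term dependence rather than seasonality.
The dominant spike at lag 5 indicates a seasonal period of 5.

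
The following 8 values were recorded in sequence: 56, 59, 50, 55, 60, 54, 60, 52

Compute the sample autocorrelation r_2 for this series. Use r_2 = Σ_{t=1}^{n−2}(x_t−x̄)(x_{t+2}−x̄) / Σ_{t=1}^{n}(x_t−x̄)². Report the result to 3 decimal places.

-0.024

Mean x̄ = (56 + 59 + 50 + 55 + 60 + 54 + 60 + 52)/8 = 55.7500
Deviations from mean: 0.2500, 3.2500, -5.7500, -0.7500, 4.2500, -1.7500, 4.2500, -3.7500
Σ(x_t−x̄)(x_{t+2}−x̄) = (-1.4375) + (-2.4375) + (-24.4375) + (1.3125) + (18.0625) + (6.5625) = -2.3750
Denominator Σ(x_t−x̄)² = 97.5000
r_2 = -2.3750 / 97.5000 = -0.024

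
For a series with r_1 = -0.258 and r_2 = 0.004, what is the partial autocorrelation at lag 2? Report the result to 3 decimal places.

-0.067

φ_{22} = (r_2 − r_1²) / (1 − r_1²)
r_1² = (-0.258)² = 0.066564
Numerator = 0.004 − 0.0666 = -0.0626; denominator = 1 − 0.0666 = 0.9334
φ_{22} = -0.0626 / 0.9334 = -0.067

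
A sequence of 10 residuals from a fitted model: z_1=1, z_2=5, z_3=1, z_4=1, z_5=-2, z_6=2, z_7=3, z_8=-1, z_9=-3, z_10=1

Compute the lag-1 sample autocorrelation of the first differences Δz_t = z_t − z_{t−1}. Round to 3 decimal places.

First differences Δz: 4, -4, 0, -3, 4, 1, -4, -2, 4
Mean of differences = 0.0000
Numerator Σ(Δz_t−Δz̄)(Δz_{t+1}−Δz̄) = -28.0000
Denominator Σ(Δz_t−Δz̄)² = 94.0000
r_1(Δz) = -28.0000 / 94.0000 = -0.298

-0.298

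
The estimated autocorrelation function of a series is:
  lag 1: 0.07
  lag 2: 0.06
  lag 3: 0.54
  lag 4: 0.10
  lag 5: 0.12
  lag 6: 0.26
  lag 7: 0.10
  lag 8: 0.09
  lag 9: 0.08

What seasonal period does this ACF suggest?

3

The largest autocorrelation is r_3 = 0.54, with a weaker echo at lag 6 (0.26); the remaining lags stay at or below 0.12.
The dominant spike at lag 3 indicates a seasonal period of 3.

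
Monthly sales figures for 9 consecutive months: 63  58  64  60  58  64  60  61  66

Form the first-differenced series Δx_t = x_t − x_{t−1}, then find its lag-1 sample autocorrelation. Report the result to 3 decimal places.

First differences Δx: -5, 6, -4, -2, 6, -4, 1, 5
Mean of differences = 0.3750
Numerator Σ(Δx_t−Δx̄)(Δx_{t+1}−Δx̄) = -82.2656
Denominator Σ(Δx_t−Δx̄)² = 157.8750
r_1(Δx) = -82.2656 / 157.8750 = -0.521

-0.521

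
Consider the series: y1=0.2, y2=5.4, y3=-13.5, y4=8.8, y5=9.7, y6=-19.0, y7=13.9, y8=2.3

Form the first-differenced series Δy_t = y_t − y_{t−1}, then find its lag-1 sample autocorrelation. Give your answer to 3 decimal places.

-0.634

First differences Δy: 5.2, -18.9, 22.3, 0.9, -28.7, 32.9, -11.6
Mean of differences = 0.3000
Numerator Σ(Δy_t−Δȳ)(Δy_{t+1}−Δȳ) = -1854.0200
Denominator Σ(Δy_t−Δȳ)² = 2922.3800
r_1(Δy) = -1854.0200 / 2922.3800 = -0.634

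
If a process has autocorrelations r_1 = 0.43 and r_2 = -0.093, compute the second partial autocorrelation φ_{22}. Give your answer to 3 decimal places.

-0.341

φ_{22} = (r_2 − r_1²) / (1 − r_1²)
r_1² = (0.43)² = 0.1849
Numerator = -0.093 − 0.1849 = -0.2779; denominator = 1 − 0.1849 = 0.8151
φ_{22} = -0.2779 / 0.8151 = -0.341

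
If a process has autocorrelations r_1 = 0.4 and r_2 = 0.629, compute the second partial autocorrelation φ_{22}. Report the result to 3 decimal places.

φ_{22} = (r_2 − r_1²) / (1 − r_1²)
r_1² = (0.4)² = 0.16
Numerator = 0.629 − 0.1600 = 0.4690; denominator = 1 − 0.1600 = 0.8400
φ_{22} = 0.4690 / 0.8400 = 0.558

0.558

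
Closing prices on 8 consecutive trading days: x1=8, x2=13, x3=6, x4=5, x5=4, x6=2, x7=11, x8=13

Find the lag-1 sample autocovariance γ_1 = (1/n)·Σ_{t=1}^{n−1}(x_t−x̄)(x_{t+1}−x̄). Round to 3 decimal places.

Mean x̄ = (8 + 13 + 6 + 5 + 4 + 2 + 11 + 13)/8 = 7.7500
Σ_{t=1}^{7}(x_t−x̄)(x_{t+1}−x̄) = 27.1875
γ_1 = 27.1875 / 8 = 3.398

3.398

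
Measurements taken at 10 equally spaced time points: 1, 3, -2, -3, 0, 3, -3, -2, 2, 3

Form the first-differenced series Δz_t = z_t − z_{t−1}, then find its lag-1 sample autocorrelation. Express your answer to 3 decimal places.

-0.146

First differences Δz: 2, -5, -1, 3, 3, -6, 1, 4, 1
Mean of differences = 0.2222
Numerator Σ(Δz_t−Δz̄)(Δz_{t+1}−Δz̄) = -14.8272
Denominator Σ(Δz_t−Δz̄)² = 101.5556
r_1(Δz) = -14.8272 / 101.5556 = -0.146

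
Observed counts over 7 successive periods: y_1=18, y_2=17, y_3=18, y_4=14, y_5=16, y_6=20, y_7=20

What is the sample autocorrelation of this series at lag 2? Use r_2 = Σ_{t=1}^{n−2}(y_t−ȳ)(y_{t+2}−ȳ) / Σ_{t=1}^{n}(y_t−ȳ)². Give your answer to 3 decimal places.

-0.395

Mean ȳ = (18 + 17 + 18 + 14 + 16 + 20 + 20)/7 = 17.5714
Numerator Σ_{t=1}^{5}(y_t−ȳ)(y_{t+2}−ȳ) = -10.9388
Denominator Σ(y_t−ȳ)² = 27.7143
r_2 = -10.9388 / 27.7143 = -0.395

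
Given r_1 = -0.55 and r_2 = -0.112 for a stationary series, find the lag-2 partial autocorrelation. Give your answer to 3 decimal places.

φ_{22} = (r_2 − r_1²) / (1 − r_1²)
r_1² = (-0.55)² = 0.3025
Numerator = -0.112 − 0.3025 = -0.4145; denominator = 1 − 0.3025 = 0.6975
φ_{22} = -0.4145 / 0.6975 = -0.594

-0.594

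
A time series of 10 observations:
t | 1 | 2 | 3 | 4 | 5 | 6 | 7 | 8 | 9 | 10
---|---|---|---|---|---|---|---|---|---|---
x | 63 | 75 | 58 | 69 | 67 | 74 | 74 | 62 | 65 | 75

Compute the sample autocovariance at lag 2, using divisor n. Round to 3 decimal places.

-2.828

Mean x̄ = (63 + 75 + 58 + 69 + 67 + 74 + 74 + 62 + 65 + 75)/10 = 68.2000
Σ_{t=1}^{8}(x_t−x̄)(x_{t+2}−x̄) = -28.2800
γ_2 = -28.2800 / 10 = -2.828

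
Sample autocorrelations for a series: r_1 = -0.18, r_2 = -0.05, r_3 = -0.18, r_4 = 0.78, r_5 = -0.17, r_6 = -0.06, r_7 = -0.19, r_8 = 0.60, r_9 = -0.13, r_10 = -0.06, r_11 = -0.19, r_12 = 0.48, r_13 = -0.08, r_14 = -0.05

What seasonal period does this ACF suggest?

4

The largest autocorrelation is r_4 = 0.78, with weaker echoes at lags 8 (0.60) and 12 (0.48); the remaining lags stay at or below -0.05.
The dominant spike at lag 4 indicates a seasonal period of 4.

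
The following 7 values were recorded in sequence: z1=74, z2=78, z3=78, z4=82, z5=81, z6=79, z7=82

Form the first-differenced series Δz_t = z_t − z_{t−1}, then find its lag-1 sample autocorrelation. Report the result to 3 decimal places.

-0.314

First differences Δz: 4, 0, 4, -1, -2, 3
Mean of differences = 1.3333
Numerator Σ(Δz_t−Δz̄)(Δz_{t+1}−Δz̄) = -11.1111
Denominator Σ(Δz_t−Δz̄)² = 35.3333
r_1(Δz) = -11.1111 / 35.3333 = -0.314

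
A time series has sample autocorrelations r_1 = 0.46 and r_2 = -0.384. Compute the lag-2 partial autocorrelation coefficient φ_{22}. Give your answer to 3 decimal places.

φ_{22} = (r_2 − r_1²) / (1 − r_1²)
r_1² = (0.46)² = 0.2116
Numerator = -0.384 − 0.2116 = -0.5956; denominator = 1 − 0.2116 = 0.7884
φ_{22} = -0.5956 / 0.7884 = -0.755

-0.755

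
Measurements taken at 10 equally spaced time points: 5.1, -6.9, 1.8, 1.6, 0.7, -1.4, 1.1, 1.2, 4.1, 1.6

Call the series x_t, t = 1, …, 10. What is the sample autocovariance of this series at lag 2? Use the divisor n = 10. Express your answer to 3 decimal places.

Mean x̄ = (5.1 − 6.9 + 1.8 + 1.6 + 0.7 − 1.4 + 1.1 + 1.2 + 4.1 + 1.6)/10 = 0.8900
Σ_{t=1}^{8}(x_t−x̄)(x_{t+2}−x̄) = -3.3542
γ_2 = -3.3542 / 10 = -0.335

-0.335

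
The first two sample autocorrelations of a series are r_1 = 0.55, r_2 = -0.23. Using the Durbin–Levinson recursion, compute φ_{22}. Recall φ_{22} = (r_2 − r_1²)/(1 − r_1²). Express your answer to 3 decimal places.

-0.763

φ_{22} = (r_2 − r_1²) / (1 − r_1²)
r_1² = (0.55)² = 0.3025
Numerator = -0.23 − 0.3025 = -0.5325; denominator = 1 − 0.3025 = 0.6975
φ_{22} = -0.5325 / 0.6975 = -0.763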